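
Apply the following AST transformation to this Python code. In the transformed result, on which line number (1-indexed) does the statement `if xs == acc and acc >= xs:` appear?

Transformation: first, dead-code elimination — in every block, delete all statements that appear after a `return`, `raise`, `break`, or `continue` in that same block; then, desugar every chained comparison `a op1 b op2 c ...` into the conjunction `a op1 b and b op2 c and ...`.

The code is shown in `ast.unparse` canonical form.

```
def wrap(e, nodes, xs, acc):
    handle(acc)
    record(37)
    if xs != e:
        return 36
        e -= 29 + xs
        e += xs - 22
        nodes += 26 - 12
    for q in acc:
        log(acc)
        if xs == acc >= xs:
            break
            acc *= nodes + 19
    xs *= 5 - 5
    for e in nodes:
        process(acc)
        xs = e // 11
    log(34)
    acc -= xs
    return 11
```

8

Transformed code:
def wrap(e, nodes, xs, acc):
    handle(acc)
    record(37)
    if xs != e:
        return 36
    for q in acc:
        log(acc)
        if xs == acc and acc >= xs:
            break
    xs *= 5 - 5
    for e in nodes:
        process(acc)
        xs = e // 11
    log(34)
    acc -= xs
    return 11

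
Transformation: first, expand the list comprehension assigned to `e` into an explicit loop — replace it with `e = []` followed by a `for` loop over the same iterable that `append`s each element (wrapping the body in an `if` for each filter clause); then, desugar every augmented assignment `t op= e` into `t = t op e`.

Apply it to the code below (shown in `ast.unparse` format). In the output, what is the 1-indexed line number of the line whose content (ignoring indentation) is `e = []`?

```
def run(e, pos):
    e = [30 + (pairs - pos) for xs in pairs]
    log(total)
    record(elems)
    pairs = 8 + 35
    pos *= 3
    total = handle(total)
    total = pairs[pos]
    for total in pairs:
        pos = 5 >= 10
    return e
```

2

Transformed code:
def run(e, pos):
    e = []
    for xs in pairs:
        e.append(30 + (pairs - pos))
    log(total)
    record(elems)
    pairs = 8 + 35
    pos = pos * 3
    total = handle(total)
    total = pairs[pos]
    for total in pairs:
        pos = 5 >= 10
    return e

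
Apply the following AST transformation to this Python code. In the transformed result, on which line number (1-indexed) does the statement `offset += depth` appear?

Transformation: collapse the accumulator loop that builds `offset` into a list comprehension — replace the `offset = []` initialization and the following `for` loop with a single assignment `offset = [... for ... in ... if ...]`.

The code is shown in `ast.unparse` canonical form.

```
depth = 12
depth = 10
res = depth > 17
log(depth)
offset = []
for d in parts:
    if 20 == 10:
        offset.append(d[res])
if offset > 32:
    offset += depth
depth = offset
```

Transformed code:
depth = 12
depth = 10
res = depth > 17
log(depth)
offset = [d[res] for d in parts if 20 == 10]
if offset > 32:
    offset += depth
depth = offset

7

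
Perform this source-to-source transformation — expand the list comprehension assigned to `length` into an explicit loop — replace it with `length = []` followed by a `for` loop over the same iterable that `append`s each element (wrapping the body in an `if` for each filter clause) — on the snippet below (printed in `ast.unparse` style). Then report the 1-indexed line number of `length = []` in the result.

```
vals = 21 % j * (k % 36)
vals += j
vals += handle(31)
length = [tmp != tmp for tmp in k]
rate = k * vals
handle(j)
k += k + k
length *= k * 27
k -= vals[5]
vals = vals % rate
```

Transformed code:
vals = 21 % j * (k % 36)
vals += j
vals += handle(31)
length = []
for tmp in k:
    length.append(tmp != tmp)
rate = k * vals
handle(j)
k += k + k
length *= k * 27
k -= vals[5]
vals = vals % rate

4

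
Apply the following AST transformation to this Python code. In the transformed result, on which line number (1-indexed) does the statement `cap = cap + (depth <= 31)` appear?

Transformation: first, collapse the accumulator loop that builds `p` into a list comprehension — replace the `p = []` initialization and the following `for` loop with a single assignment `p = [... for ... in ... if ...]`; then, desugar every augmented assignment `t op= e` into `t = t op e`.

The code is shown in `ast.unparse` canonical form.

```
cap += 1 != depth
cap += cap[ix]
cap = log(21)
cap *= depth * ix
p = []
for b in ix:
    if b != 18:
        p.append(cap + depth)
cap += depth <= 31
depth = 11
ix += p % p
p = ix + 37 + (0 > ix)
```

Transformed code:
cap = cap + (1 != depth)
cap = cap + cap[ix]
cap = log(21)
cap = cap * (depth * ix)
p = [cap + depth for b in ix if b != 18]
cap = cap + (depth <= 31)
depth = 11
ix = ix + p % p
p = ix + 37 + (0 > ix)

6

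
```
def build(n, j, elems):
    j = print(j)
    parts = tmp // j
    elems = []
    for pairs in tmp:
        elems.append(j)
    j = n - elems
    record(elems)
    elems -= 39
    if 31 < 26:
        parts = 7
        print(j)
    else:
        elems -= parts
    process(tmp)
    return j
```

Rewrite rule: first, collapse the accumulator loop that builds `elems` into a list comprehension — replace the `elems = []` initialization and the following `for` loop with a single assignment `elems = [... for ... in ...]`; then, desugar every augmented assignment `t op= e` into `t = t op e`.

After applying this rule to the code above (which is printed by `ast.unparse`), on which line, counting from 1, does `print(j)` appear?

10

Transformed code:
def build(n, j, elems):
    j = print(j)
    parts = tmp // j
    elems = [j for pairs in tmp]
    j = n - elems
    record(elems)
    elems = elems - 39
    if 31 < 26:
        parts = 7
        print(j)
    else:
        elems = elems - parts
    process(tmp)
    return j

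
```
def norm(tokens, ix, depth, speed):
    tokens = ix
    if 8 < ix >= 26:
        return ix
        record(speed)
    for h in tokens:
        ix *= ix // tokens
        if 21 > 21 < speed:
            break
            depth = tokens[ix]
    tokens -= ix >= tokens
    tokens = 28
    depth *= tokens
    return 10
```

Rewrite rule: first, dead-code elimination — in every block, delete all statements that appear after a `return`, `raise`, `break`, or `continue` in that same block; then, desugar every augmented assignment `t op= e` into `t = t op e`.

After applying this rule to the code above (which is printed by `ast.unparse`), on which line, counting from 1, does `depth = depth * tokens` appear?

11

Transformed code:
def norm(tokens, ix, depth, speed):
    tokens = ix
    if 8 < ix >= 26:
        return ix
    for h in tokens:
        ix = ix * (ix // tokens)
        if 21 > 21 < speed:
            break
    tokens = tokens - (ix >= tokens)
    tokens = 28
    depth = depth * tokens
    return 10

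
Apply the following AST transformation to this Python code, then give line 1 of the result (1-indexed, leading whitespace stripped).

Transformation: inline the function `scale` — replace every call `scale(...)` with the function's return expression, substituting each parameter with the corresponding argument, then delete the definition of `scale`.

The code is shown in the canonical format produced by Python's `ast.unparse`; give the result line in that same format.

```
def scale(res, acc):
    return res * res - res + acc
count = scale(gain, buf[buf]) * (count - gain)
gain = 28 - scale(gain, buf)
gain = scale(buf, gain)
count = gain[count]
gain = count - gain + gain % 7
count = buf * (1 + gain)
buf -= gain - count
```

count = (gain * gain - gain + buf[buf]) * (count - gain)

Transformed code:
count = (gain * gain - gain + buf[buf]) * (count - gain)
gain = 28 - (gain * gain - gain + buf)
gain = buf * buf - buf + gain
count = gain[count]
gain = count - gain + gain % 7
count = buf * (1 + gain)
buf -= gain - count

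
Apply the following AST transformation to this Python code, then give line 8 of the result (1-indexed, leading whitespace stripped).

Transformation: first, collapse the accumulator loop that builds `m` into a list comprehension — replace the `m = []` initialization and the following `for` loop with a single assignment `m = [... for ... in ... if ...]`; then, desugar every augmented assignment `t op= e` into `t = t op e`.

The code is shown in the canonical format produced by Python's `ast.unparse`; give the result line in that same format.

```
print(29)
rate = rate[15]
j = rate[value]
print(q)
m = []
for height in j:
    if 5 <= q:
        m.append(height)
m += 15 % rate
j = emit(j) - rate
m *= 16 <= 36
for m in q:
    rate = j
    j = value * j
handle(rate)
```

Transformed code:
print(29)
rate = rate[15]
j = rate[value]
print(q)
m = [height for height in j if 5 <= q]
m = m + 15 % rate
j = emit(j) - rate
m = m * (16 <= 36)
for m in q:
    rate = j
    j = value * j
handle(rate)

m = m * (16 <= 36)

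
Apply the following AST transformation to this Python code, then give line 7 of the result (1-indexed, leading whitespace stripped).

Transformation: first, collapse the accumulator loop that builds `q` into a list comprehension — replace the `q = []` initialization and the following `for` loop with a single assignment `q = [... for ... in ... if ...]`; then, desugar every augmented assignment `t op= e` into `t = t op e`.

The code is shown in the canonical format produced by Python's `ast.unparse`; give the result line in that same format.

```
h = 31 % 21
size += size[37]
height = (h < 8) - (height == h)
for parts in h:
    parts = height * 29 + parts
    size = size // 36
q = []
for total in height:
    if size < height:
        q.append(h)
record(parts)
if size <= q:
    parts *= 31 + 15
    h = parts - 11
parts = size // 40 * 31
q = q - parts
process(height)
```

Transformed code:
h = 31 % 21
size = size + size[37]
height = (h < 8) - (height == h)
for parts in h:
    parts = height * 29 + parts
    size = size // 36
q = [h for total in height if size < height]
record(parts)
if size <= q:
    parts = parts * (31 + 15)
    h = parts - 11
parts = size // 40 * 31
q = q - parts
process(height)

q = [h for total in height if size < height]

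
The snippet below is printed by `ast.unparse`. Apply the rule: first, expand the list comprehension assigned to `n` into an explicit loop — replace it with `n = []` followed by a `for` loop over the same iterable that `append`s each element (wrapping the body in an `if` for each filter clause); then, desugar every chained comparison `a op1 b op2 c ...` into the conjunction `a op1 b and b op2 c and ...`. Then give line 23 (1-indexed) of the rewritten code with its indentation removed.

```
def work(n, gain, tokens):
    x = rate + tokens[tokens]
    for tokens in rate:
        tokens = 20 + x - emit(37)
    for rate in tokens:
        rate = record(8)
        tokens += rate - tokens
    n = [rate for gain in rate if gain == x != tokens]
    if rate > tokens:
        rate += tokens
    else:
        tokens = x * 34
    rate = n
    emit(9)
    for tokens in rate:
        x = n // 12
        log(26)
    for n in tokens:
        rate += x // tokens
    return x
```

Transformed code:
def work(n, gain, tokens):
    x = rate + tokens[tokens]
    for tokens in rate:
        tokens = 20 + x - emit(37)
    for rate in tokens:
        rate = record(8)
        tokens += rate - tokens
    n = []
    for gain in rate:
        if gain == x and x != tokens:
            n.append(rate)
    if rate > tokens:
        rate += tokens
    else:
        tokens = x * 34
    rate = n
    emit(9)
    for tokens in rate:
        x = n // 12
        log(26)
    for n in tokens:
        rate += x // tokens
    return x

return x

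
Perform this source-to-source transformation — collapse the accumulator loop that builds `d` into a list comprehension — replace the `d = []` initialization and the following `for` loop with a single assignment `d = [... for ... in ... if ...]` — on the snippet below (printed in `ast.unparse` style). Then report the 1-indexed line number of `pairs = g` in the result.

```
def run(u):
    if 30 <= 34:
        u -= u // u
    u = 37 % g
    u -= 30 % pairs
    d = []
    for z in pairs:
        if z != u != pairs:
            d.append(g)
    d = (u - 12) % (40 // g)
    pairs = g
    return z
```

8

Transformed code:
def run(u):
    if 30 <= 34:
        u -= u // u
    u = 37 % g
    u -= 30 % pairs
    d = [g for z in pairs if z != u != pairs]
    d = (u - 12) % (40 // g)
    pairs = g
    return z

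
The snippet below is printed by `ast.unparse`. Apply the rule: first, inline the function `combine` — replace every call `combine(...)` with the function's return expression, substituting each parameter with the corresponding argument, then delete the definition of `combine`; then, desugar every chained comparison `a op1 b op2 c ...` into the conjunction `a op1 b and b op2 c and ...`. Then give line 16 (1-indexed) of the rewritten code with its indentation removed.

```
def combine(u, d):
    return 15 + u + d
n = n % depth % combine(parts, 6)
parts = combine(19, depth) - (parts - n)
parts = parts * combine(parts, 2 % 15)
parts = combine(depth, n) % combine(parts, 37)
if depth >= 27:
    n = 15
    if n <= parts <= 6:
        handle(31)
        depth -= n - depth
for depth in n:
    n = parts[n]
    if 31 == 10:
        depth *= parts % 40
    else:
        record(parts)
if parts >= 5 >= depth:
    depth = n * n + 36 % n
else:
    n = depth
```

if parts >= 5 and 5 >= depth:

Transformed code:
n = n % depth % (15 + parts + 6)
parts = 15 + 19 + depth - (parts - n)
parts = parts * (15 + parts + 2 % 15)
parts = (15 + depth + n) % (15 + parts + 37)
if depth >= 27:
    n = 15
    if n <= parts and parts <= 6:
        handle(31)
        depth -= n - depth
for depth in n:
    n = parts[n]
    if 31 == 10:
        depth *= parts % 40
    else:
        record(parts)
if parts >= 5 and 5 >= depth:
    depth = n * n + 36 % n
else:
    n = depth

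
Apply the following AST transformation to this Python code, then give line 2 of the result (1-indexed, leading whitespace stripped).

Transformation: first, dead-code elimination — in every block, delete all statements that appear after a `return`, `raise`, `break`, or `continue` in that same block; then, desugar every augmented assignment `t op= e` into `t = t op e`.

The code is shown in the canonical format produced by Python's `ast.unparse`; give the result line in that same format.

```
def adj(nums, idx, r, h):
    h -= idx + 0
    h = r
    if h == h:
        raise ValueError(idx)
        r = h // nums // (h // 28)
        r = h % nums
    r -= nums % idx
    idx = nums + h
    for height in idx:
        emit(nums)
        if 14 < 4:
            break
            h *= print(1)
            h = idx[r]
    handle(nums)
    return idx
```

Transformed code:
def adj(nums, idx, r, h):
    h = h - (idx + 0)
    h = r
    if h == h:
        raise ValueError(idx)
    r = r - nums % idx
    idx = nums + h
    for height in idx:
        emit(nums)
        if 14 < 4:
            break
    handle(nums)
    return idx

h = h - (idx + 0)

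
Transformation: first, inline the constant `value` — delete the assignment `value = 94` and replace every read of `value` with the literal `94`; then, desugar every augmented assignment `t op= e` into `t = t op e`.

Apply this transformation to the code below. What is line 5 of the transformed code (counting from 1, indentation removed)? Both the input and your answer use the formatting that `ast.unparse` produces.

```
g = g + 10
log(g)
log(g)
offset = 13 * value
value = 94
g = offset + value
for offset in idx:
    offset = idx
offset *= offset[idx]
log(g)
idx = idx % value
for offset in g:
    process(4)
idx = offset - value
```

Transformed code:
g = g + 10
log(g)
log(g)
offset = 13 * 94
g = offset + 94
for offset in idx:
    offset = idx
offset = offset * offset[idx]
log(g)
idx = idx % 94
for offset in g:
    process(4)
idx = offset - 94

g = offset + 94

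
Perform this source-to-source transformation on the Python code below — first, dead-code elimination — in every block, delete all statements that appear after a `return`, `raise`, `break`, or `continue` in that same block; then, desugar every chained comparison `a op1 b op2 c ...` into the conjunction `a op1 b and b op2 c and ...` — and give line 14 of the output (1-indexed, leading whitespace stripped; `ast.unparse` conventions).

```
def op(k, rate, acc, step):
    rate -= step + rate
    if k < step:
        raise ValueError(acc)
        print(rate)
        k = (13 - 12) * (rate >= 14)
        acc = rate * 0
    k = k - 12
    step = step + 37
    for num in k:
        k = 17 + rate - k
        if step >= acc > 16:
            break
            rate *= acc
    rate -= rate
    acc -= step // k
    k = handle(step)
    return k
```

Transformed code:
def op(k, rate, acc, step):
    rate -= step + rate
    if k < step:
        raise ValueError(acc)
    k = k - 12
    step = step + 37
    for num in k:
        k = 17 + rate - k
        if step >= acc and acc > 16:
            break
    rate -= rate
    acc -= step // k
    k = handle(step)
    return k

return k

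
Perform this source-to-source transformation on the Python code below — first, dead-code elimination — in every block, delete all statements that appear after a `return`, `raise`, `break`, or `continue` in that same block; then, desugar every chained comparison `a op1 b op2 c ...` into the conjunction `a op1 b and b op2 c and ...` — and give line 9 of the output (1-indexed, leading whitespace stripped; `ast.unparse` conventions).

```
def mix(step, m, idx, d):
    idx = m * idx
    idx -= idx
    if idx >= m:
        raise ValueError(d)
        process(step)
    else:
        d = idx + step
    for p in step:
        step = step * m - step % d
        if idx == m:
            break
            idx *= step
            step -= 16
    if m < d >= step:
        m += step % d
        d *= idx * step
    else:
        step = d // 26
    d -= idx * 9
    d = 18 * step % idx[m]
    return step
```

step = step * m - step % d

Transformed code:
def mix(step, m, idx, d):
    idx = m * idx
    idx -= idx
    if idx >= m:
        raise ValueError(d)
    else:
        d = idx + step
    for p in step:
        step = step * m - step % d
        if idx == m:
            break
    if m < d and d >= step:
        m += step % d
        d *= idx * step
    else:
        step = d // 26
    d -= idx * 9
    d = 18 * step % idx[m]
    return step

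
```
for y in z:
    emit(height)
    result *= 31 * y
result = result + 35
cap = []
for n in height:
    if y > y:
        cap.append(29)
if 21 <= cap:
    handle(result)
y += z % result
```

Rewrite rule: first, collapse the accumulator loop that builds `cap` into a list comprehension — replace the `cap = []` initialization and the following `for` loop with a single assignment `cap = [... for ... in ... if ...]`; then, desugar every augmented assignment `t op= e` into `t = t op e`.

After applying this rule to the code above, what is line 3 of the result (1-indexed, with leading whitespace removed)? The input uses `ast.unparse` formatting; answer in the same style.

result = result * (31 * y)

Transformed code:
for y in z:
    emit(height)
    result = result * (31 * y)
result = result + 35
cap = [29 for n in height if y > y]
if 21 <= cap:
    handle(result)
y = y + z % result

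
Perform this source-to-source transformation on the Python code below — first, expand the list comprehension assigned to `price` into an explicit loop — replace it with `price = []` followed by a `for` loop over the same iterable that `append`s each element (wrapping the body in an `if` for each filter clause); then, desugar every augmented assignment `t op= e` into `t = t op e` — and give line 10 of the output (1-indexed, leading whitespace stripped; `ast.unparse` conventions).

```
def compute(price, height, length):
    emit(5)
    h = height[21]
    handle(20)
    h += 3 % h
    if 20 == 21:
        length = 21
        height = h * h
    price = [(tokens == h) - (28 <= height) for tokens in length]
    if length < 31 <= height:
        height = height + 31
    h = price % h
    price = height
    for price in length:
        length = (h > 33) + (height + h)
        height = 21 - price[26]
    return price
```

for tokens in length:

Transformed code:
def compute(price, height, length):
    emit(5)
    h = height[21]
    handle(20)
    h = h + 3 % h
    if 20 == 21:
        length = 21
        height = h * h
    price = []
    for tokens in length:
        price.append((tokens == h) - (28 <= height))
    if length < 31 <= height:
        height = height + 31
    h = price % h
    price = height
    for price in length:
        length = (h > 33) + (height + h)
        height = 21 - price[26]
    return price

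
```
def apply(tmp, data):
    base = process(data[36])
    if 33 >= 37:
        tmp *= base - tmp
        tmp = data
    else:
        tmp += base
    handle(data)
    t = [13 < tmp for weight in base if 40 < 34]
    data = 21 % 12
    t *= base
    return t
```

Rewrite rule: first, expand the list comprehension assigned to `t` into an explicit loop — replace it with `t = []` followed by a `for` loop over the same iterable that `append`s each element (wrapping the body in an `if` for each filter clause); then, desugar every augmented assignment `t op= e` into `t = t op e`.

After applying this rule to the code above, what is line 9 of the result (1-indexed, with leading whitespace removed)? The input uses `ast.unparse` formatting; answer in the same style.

t = []

Transformed code:
def apply(tmp, data):
    base = process(data[36])
    if 33 >= 37:
        tmp = tmp * (base - tmp)
        tmp = data
    else:
        tmp = tmp + base
    handle(data)
    t = []
    for weight in base:
        if 40 < 34:
            t.append(13 < tmp)
    data = 21 % 12
    t = t * base
    return t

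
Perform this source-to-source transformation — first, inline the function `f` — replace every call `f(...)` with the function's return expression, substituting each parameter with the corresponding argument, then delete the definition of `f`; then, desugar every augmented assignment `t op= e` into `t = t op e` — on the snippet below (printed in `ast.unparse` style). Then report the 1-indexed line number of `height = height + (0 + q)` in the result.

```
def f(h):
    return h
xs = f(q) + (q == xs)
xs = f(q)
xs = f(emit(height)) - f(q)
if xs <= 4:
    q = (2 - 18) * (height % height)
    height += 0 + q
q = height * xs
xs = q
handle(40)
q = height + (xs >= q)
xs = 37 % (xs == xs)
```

6

Transformed code:
xs = q + (q == xs)
xs = q
xs = emit(height) - q
if xs <= 4:
    q = (2 - 18) * (height % height)
    height = height + (0 + q)
q = height * xs
xs = q
handle(40)
q = height + (xs >= q)
xs = 37 % (xs == xs)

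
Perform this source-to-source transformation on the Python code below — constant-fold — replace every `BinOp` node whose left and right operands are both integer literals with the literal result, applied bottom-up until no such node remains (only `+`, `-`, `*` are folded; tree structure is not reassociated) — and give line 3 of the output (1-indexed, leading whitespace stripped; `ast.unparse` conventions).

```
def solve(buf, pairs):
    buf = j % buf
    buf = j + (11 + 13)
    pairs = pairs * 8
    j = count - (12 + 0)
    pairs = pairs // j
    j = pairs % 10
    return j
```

Transformed code:
def solve(buf, pairs):
    buf = j % buf
    buf = j + 24
    pairs = pairs * 8
    j = count - 12
    pairs = pairs // j
    j = pairs % 10
    return j

buf = j + 24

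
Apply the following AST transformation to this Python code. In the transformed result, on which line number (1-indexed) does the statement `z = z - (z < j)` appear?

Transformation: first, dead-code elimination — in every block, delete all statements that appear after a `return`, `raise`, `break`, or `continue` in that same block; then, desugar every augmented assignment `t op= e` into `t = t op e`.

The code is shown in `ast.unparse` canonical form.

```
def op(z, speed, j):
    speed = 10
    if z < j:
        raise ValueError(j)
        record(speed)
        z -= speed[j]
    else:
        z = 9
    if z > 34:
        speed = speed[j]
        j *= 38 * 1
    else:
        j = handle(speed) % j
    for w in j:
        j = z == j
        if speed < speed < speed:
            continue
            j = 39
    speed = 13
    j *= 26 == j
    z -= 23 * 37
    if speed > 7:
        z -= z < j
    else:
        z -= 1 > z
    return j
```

20

Transformed code:
def op(z, speed, j):
    speed = 10
    if z < j:
        raise ValueError(j)
    else:
        z = 9
    if z > 34:
        speed = speed[j]
        j = j * (38 * 1)
    else:
        j = handle(speed) % j
    for w in j:
        j = z == j
        if speed < speed < speed:
            continue
    speed = 13
    j = j * (26 == j)
    z = z - 23 * 37
    if speed > 7:
        z = z - (z < j)
    else:
        z = z - (1 > z)
    return j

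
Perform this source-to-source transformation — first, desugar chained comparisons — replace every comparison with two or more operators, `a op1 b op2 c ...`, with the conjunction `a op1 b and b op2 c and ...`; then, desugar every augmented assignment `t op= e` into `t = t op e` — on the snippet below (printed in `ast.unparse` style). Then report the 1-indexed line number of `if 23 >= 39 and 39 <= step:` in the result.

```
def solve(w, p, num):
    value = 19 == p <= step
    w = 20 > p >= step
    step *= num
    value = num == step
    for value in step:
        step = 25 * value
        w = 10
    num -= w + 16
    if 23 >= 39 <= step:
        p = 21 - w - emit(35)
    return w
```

Transformed code:
def solve(w, p, num):
    value = 19 == p and p <= step
    w = 20 > p and p >= step
    step = step * num
    value = num == step
    for value in step:
        step = 25 * value
        w = 10
    num = num - (w + 16)
    if 23 >= 39 and 39 <= step:
        p = 21 - w - emit(35)
    return w

10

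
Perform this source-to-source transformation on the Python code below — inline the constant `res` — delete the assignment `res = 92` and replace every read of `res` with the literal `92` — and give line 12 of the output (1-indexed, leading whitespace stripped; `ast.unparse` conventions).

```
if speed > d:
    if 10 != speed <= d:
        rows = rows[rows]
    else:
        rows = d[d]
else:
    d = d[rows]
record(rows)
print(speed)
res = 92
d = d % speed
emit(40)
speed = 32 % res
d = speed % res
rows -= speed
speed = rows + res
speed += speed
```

Transformed code:
if speed > d:
    if 10 != speed <= d:
        rows = rows[rows]
    else:
        rows = d[d]
else:
    d = d[rows]
record(rows)
print(speed)
d = d % speed
emit(40)
speed = 32 % 92
d = speed % 92
rows -= speed
speed = rows + 92
speed += speed

speed = 32 % 92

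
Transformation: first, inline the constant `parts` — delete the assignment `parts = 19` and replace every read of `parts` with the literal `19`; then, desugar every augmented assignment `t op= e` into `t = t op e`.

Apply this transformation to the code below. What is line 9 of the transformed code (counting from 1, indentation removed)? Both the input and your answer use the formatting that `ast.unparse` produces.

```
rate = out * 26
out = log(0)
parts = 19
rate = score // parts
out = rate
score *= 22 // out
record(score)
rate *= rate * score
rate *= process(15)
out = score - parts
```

out = score - 19

Transformed code:
rate = out * 26
out = log(0)
rate = score // 19
out = rate
score = score * (22 // out)
record(score)
rate = rate * (rate * score)
rate = rate * process(15)
out = score - 19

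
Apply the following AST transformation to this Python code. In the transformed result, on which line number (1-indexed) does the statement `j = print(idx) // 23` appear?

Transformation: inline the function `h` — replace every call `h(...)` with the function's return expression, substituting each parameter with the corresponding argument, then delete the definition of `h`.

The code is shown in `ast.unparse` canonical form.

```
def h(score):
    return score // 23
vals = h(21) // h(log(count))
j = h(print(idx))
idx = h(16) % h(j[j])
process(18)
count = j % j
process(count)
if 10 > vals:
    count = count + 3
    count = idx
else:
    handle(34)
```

Transformed code:
vals = 21 // 23 // (log(count) // 23)
j = print(idx) // 23
idx = 16 // 23 % (j[j] // 23)
process(18)
count = j % j
process(count)
if 10 > vals:
    count = count + 3
    count = idx
else:
    handle(34)

2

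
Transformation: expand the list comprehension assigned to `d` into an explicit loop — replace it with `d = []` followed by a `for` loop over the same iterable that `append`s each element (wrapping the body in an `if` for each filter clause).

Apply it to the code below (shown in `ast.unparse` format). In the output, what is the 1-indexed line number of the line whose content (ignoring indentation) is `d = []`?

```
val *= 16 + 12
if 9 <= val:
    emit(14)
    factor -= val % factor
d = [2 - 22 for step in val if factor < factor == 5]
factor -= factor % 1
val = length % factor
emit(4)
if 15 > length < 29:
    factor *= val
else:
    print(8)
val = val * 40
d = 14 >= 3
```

Transformed code:
val *= 16 + 12
if 9 <= val:
    emit(14)
    factor -= val % factor
d = []
for step in val:
    if factor < factor == 5:
        d.append(2 - 22)
factor -= factor % 1
val = length % factor
emit(4)
if 15 > length < 29:
    factor *= val
else:
    print(8)
val = val * 40
d = 14 >= 3

5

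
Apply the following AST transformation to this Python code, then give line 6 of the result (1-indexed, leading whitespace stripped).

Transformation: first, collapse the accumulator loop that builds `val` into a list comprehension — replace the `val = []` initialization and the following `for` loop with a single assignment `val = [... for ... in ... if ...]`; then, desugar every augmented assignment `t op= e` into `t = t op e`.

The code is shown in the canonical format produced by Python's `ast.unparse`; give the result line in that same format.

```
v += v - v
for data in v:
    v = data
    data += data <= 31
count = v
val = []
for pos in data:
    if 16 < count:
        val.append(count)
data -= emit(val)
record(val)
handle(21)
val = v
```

Transformed code:
v = v + (v - v)
for data in v:
    v = data
    data = data + (data <= 31)
count = v
val = [count for pos in data if 16 < count]
data = data - emit(val)
record(val)
handle(21)
val = v

val = [count for pos in data if 16 < count]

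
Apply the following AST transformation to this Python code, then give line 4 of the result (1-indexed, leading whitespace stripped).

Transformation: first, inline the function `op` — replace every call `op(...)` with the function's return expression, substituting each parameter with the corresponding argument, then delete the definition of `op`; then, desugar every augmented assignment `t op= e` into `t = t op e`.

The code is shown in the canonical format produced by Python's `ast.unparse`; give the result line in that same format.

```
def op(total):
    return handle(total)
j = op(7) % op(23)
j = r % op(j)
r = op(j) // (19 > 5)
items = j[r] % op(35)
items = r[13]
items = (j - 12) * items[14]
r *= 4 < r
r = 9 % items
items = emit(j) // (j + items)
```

Transformed code:
j = handle(7) % handle(23)
j = r % handle(j)
r = handle(j) // (19 > 5)
items = j[r] % handle(35)
items = r[13]
items = (j - 12) * items[14]
r = r * (4 < r)
r = 9 % items
items = emit(j) // (j + items)

items = j[r] % handle(35)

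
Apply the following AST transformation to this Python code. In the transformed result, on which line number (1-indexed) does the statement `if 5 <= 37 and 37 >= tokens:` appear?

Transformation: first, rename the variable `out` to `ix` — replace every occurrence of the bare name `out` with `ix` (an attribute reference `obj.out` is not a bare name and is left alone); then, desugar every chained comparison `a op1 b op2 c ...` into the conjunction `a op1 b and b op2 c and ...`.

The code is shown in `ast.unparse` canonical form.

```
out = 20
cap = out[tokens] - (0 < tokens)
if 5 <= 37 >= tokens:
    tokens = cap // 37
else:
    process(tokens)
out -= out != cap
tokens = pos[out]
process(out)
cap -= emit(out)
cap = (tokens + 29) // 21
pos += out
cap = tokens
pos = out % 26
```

Transformed code:
ix = 20
cap = ix[tokens] - (0 < tokens)
if 5 <= 37 and 37 >= tokens:
    tokens = cap // 37
else:
    process(tokens)
ix -= ix != cap
tokens = pos[ix]
process(ix)
cap -= emit(ix)
cap = (tokens + 29) // 21
pos += ix
cap = tokens
pos = ix % 26

3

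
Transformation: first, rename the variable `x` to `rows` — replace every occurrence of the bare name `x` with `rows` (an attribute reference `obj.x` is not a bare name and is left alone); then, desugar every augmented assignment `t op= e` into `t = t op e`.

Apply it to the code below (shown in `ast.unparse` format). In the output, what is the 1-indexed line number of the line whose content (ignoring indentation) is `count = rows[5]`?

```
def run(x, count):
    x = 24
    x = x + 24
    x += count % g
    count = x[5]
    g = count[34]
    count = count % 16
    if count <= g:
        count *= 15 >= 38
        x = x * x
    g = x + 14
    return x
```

5

Transformed code:
def run(rows, count):
    rows = 24
    rows = rows + 24
    rows = rows + count % g
    count = rows[5]
    g = count[34]
    count = count % 16
    if count <= g:
        count = count * (15 >= 38)
        rows = rows * rows
    g = rows + 14
    return rows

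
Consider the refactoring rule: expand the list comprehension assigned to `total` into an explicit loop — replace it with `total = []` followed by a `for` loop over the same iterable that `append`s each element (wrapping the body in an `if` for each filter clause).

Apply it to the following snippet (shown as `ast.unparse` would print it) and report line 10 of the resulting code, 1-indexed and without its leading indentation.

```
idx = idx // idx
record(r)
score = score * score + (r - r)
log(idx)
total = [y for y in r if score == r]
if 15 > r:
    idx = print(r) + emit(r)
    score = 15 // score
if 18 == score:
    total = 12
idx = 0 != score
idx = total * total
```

idx = print(r) + emit(r)

Transformed code:
idx = idx // idx
record(r)
score = score * score + (r - r)
log(idx)
total = []
for y in r:
    if score == r:
        total.append(y)
if 15 > r:
    idx = print(r) + emit(r)
    score = 15 // score
if 18 == score:
    total = 12
idx = 0 != score
idx = total * total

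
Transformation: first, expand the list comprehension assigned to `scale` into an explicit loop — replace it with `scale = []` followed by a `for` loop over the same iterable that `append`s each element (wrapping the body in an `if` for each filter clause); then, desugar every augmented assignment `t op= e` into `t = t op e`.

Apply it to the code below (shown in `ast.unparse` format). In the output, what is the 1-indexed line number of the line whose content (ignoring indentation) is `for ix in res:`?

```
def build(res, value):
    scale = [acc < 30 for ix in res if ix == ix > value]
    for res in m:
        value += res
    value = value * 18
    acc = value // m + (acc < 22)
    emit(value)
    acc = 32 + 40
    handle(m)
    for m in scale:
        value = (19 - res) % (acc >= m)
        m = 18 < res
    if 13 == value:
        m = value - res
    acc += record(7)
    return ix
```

3

Transformed code:
def build(res, value):
    scale = []
    for ix in res:
        if ix == ix > value:
            scale.append(acc < 30)
    for res in m:
        value = value + res
    value = value * 18
    acc = value // m + (acc < 22)
    emit(value)
    acc = 32 + 40
    handle(m)
    for m in scale:
        value = (19 - res) % (acc >= m)
        m = 18 < res
    if 13 == value:
        m = value - res
    acc = acc + record(7)
    return ix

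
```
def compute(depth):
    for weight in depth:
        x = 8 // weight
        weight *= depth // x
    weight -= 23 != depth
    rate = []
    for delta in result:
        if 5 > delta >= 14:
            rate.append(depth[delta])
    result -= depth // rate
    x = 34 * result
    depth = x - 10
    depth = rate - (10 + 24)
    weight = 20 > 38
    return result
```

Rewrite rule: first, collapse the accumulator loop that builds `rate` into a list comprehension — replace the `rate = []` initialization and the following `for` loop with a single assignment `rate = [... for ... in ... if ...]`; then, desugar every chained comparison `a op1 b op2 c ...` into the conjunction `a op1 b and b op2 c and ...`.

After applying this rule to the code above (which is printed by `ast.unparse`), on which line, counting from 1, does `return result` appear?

12

Transformed code:
def compute(depth):
    for weight in depth:
        x = 8 // weight
        weight *= depth // x
    weight -= 23 != depth
    rate = [depth[delta] for delta in result if 5 > delta and delta >= 14]
    result -= depth // rate
    x = 34 * result
    depth = x - 10
    depth = rate - (10 + 24)
    weight = 20 > 38
    return result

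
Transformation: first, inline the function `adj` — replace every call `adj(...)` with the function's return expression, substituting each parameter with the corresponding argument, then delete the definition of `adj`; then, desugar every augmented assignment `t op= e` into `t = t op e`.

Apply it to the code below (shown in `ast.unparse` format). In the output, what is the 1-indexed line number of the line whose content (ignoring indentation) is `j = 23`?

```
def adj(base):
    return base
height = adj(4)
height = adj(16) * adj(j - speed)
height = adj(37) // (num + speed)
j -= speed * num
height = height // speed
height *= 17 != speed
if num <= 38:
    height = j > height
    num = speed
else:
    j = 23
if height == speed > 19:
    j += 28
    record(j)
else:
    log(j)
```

11

Transformed code:
height = 4
height = 16 * (j - speed)
height = 37 // (num + speed)
j = j - speed * num
height = height // speed
height = height * (17 != speed)
if num <= 38:
    height = j > height
    num = speed
else:
    j = 23
if height == speed > 19:
    j = j + 28
    record(j)
else:
    log(j)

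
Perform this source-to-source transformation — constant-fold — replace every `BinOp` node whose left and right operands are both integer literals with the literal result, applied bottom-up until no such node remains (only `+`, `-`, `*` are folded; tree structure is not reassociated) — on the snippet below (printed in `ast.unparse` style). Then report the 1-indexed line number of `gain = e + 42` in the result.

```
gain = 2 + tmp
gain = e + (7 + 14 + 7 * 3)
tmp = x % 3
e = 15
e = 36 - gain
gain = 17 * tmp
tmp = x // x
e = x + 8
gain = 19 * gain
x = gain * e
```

Transformed code:
gain = 2 + tmp
gain = e + 42
tmp = x % 3
e = 15
e = 36 - gain
gain = 17 * tmp
tmp = x // x
e = x + 8
gain = 19 * gain
x = gain * e

2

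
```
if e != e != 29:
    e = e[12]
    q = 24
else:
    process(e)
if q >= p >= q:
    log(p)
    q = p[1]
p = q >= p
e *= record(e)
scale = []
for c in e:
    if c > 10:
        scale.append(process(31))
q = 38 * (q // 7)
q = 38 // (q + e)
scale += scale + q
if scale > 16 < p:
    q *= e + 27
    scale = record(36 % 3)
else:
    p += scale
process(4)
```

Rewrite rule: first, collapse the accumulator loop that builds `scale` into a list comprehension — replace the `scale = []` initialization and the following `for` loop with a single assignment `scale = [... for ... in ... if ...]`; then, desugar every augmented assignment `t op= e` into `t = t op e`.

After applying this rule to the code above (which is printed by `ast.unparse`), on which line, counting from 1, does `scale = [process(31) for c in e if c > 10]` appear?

11

Transformed code:
if e != e != 29:
    e = e[12]
    q = 24
else:
    process(e)
if q >= p >= q:
    log(p)
    q = p[1]
p = q >= p
e = e * record(e)
scale = [process(31) for c in e if c > 10]
q = 38 * (q // 7)
q = 38 // (q + e)
scale = scale + (scale + q)
if scale > 16 < p:
    q = q * (e + 27)
    scale = record(36 % 3)
else:
    p = p + scale
process(4)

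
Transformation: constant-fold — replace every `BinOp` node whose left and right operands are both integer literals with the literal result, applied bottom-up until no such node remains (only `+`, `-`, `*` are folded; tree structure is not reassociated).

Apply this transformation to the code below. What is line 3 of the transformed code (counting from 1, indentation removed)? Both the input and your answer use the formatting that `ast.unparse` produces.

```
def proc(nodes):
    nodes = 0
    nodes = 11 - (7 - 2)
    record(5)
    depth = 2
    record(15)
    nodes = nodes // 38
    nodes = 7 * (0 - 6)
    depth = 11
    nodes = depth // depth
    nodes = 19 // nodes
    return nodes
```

Transformed code:
def proc(nodes):
    nodes = 0
    nodes = 6
    record(5)
    depth = 2
    record(15)
    nodes = nodes // 38
    nodes = -42
    depth = 11
    nodes = depth // depth
    nodes = 19 // nodes
    return nodes

nodes = 6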